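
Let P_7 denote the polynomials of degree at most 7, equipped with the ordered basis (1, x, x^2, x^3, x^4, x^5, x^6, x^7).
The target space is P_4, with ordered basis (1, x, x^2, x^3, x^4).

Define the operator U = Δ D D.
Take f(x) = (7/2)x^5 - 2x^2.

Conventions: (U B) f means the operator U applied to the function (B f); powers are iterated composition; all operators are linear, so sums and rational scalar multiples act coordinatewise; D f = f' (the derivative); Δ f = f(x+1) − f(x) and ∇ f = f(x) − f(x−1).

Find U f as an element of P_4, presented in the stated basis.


D f = (35/2)x^4 - 4x
D D f = 70x^3 - 4
Δ D D f = 210x^2 + 210x + 70

the image equals g(x) = 210x^2 + 210x + 70


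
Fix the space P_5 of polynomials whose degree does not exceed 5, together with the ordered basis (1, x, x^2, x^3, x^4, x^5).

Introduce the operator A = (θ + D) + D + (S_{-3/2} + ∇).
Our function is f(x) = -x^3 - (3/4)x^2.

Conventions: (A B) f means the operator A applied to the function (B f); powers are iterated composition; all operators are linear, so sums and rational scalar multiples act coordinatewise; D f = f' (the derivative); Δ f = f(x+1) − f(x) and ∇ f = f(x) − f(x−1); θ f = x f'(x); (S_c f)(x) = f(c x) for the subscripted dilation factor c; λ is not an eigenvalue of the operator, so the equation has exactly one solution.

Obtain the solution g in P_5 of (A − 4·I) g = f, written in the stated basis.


g(x) = (8/35)x^3 - (393/35)x^2 - (1588/105)x - 1187/105

write g with unknown coordinates in the stated basis and equate coefficients in (A − 4·I) g = f
solving from the highest basis element down gives g = (8/35)x^3 - (393/35)x^2 - (1588/105)x - 1187/105
check: A g = -(3/35)x^3 - (6393/140)x^2 - (6352/105)x - 4748/105
so A g − 4·g = -x^3 - (3/4)x^2 = f ✓


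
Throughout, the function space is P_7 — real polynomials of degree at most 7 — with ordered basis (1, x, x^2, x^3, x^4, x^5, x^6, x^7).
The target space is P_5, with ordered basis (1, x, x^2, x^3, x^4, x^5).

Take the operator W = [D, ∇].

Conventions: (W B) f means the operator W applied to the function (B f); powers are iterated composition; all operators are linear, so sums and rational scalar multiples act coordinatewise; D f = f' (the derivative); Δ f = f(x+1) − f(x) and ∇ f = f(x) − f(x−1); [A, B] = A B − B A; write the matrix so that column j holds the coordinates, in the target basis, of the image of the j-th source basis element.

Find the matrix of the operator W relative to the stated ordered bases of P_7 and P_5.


the matrix is [[0, 0, 0, 0, 0, 0, 0, 0]; [0, 0, 0, 0, 0, 0, 0, 0]; [0, 0, 0, 0, 0, 0, 0, 0]; [0, 0, 0, 0, 0, 0, 0, 0]; [0, 0, 0, 0, 0, 0, 0, 0]; [0, 0, 0, 0, 0, 0, 0, 0]] (rows listed top to bottom)

image of 1: 0
image of x: 0
image of x^2: 0
image of x^3: 0
image of x^4: 0
image of x^5: 0
image of x^6: 0
image of x^7: 0
each image's coordinates form column j of the matrix


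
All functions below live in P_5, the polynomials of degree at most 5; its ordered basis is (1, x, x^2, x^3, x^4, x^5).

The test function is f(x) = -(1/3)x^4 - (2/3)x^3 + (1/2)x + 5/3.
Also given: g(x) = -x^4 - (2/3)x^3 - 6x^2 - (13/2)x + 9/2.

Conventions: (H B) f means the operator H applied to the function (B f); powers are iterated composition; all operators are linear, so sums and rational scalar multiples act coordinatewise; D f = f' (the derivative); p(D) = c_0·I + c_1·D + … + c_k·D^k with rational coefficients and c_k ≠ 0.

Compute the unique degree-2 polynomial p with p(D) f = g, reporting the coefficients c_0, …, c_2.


c_0 = 3, c_1 = -1, c_2 = 2

D^0 f = -(1/3)x^4 - (2/3)x^3 + (1/2)x + 5/3
D^1 f = -(4/3)x^3 - 2x^2 + 1/2
D^2 f = -4x^2 - 4x
matching coefficients of g against c_0 f + c_1 Df + … from the top degree down determines the c_i
solution: c_0 = 3, c_1 = -1, c_2 = 2


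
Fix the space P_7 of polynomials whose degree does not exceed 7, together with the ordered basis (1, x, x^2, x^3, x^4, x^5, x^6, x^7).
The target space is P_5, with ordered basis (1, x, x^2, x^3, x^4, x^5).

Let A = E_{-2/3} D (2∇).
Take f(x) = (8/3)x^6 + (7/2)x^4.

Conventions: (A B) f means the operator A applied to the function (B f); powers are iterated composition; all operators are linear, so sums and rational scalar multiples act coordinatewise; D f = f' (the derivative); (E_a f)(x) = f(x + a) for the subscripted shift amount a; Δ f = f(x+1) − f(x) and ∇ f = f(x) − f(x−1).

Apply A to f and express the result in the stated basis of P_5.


g(x) = 160x^4 - (2240/3)x^3 + (4412/3)x^2 - (37772/27)x + 42820/81

∇ f = 16x^5 - 40x^4 + (202/3)x^3 - 61x^2 + 30x - 37/6
(2∇) f = 32x^5 - 80x^4 + (404/3)x^3 - 122x^2 + 60x - 37/3
D (2∇) f = 160x^4 - 320x^3 + 404x^2 - 244x + 60
E_{-2/3} D (2∇) f = 160x^4 - (2240/3)x^3 + (4412/3)x^2 - (37772/27)x + 42820/81


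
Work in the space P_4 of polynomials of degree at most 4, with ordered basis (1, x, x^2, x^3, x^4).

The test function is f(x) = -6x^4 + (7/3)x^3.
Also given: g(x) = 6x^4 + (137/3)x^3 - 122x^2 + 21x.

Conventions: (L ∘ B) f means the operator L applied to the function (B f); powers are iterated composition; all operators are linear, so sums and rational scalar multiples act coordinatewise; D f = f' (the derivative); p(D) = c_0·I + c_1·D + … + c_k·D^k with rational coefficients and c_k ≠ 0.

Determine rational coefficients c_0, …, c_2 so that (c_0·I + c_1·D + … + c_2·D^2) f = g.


D^0 f = -6x^4 + (7/3)x^3
D^1 f = -24x^3 + 7x^2
D^2 f = -72x^2 + 14x
matching coefficients of g against c_0 f + c_1 Df + … from the top degree down determines the c_i
solution: c_0 = -1, c_1 = -2, c_2 = 3/2

p(D) = -I − 2·D + (3/2)·D^2, i.e. c_0 = -1, c_1 = -2, c_2 = 3/2


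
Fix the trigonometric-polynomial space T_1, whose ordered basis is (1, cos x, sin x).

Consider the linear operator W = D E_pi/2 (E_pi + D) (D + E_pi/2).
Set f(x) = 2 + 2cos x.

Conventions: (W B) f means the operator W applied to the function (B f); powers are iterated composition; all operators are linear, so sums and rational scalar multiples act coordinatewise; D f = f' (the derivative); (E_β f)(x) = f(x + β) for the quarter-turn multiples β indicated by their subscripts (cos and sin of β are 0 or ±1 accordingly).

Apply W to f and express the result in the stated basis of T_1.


g(x) = 4cos x - 4sin x

D f = -2sin x
E_pi/2 f = 2 - 2sin x
(D + E_pi/2) f = 2 - 4sin x
E_pi (D + E_pi/2) f = 2 + 4sin x
D (D + E_pi/2) f = -4cos x
(E_pi + D) (D + E_pi/2) f = 2 - 4cos x + 4sin x
E_pi/2 (E_pi + D) (D + E_pi/2) f = 2 + 4cos x + 4sin x
D E_pi/2 (E_pi + D) (D + E_pi/2) f = 4cos x - 4sin x


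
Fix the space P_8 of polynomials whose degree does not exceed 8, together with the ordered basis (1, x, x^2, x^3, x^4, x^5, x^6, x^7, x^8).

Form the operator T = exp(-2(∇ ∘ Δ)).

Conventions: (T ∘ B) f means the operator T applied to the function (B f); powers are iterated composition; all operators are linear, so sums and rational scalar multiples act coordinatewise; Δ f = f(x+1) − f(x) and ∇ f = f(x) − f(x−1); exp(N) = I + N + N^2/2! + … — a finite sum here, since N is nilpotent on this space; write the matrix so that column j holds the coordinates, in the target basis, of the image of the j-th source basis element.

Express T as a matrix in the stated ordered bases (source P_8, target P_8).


the matrix is [[1, 0, -4, 0, 44, 0, -724, 0, 14444]; [0, 1, 0, -12, 0, 220, 0, -5068, 0]; [0, 0, 1, 0, -24, 0, 660, 0, -20272]; [0, 0, 0, 1, 0, -40, 0, 1540, 0]; [0, 0, 0, 0, 1, 0, -60, 0, 3080]; [0, 0, 0, 0, 0, 1, 0, -84, 0]; [0, 0, 0, 0, 0, 0, 1, 0, -112]; [0, 0, 0, 0, 0, 0, 0, 1, 0]; [0, 0, 0, 0, 0, 0, 0, 0, 1]] (rows listed top to bottom)

image of 1: 1
image of x: x
image of x^2: x^2 - 4
image of x^3: x^3 - 12x
image of x^4: x^4 - 24x^2 + 44
image of x^5: x^5 - 40x^3 + 220x
image of x^6: x^6 - 60x^4 + 660x^2 - 724
image of x^7: x^7 - 84x^5 + 1540x^3 - 5068x
image of x^8: x^8 - 112x^6 + 3080x^4 - 20272x^2 + 14444
each image's coordinates form column j of the matrix


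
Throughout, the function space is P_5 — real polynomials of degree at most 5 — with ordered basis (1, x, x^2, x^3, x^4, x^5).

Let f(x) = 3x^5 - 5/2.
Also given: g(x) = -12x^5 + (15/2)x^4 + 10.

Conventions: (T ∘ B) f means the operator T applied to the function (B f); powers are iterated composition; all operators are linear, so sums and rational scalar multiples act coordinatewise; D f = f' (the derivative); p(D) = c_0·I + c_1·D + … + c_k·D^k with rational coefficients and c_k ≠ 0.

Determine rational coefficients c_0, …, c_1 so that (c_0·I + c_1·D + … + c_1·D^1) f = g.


p(D) = -4·I + (1/2)·D, i.e. c_0 = -4, c_1 = 1/2

D^0 f = 3x^5 - 5/2
D^1 f = 15x^4
matching coefficients of g against c_0 f + c_1 Df + … from the top degree down determines the c_i
solution: c_0 = -4, c_1 = 1/2


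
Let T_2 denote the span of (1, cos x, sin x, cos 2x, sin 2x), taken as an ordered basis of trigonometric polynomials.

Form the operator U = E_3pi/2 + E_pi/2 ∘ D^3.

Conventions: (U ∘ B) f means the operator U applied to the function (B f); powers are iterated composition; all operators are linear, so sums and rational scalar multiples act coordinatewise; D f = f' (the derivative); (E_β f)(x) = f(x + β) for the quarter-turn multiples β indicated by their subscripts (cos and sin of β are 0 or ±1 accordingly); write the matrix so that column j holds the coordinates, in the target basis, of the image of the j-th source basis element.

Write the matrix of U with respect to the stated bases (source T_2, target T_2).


the matrix is [[1, 0, 0, 0, 0]; [0, 1, -1, 0, 0]; [0, 1, 1, 0, 0]; [0, 0, 0, -1, 8]; [0, 0, 0, -8, -1]] (rows listed top to bottom)

image of 1: 1
image of cos x: cos x + sin x
image of sin x: -cos x + sin x
image of cos 2x: -cos 2x - 8sin 2x
image of sin 2x: 8cos 2x - sin 2x
each image's coordinates form column j of the matrix


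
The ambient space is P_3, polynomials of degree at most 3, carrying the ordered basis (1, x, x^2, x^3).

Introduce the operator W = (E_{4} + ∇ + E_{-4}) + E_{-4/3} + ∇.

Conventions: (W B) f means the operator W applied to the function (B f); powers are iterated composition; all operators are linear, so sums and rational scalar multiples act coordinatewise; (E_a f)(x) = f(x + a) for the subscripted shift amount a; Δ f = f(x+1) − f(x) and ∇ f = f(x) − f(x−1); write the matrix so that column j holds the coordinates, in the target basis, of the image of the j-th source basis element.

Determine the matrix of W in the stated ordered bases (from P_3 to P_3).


image of 1: 3
image of x: 3x + 2/3
image of x^2: 3x^2 + (4/3)x + 286/9
image of x^3: 3x^3 + 2x^2 + (286/3)x - 10/27
each image's coordinates form column j of the matrix

the matrix is [[3, 2/3, 286/9, -10/27]; [0, 3, 4/3, 286/3]; [0, 0, 3, 2]; [0, 0, 0, 3]] (rows listed top to bottom)


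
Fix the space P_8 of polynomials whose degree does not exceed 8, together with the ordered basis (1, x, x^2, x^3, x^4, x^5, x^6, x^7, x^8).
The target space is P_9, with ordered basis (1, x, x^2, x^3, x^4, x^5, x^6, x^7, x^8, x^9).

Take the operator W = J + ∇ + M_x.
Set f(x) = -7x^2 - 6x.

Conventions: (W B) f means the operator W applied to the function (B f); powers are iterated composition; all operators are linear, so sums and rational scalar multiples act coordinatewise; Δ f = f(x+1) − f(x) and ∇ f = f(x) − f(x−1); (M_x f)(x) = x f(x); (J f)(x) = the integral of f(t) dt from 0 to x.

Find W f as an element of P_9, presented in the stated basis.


J f = -(7/3)x^3 - 3x^2
∇ f = -14x + 1
M_x f = -7x^3 - 6x^2
(J + ∇ + M_x) f = -(28/3)x^3 - 9x^2 - 14x + 1

the image equals g(x) = -(28/3)x^3 - 9x^2 - 14x + 1


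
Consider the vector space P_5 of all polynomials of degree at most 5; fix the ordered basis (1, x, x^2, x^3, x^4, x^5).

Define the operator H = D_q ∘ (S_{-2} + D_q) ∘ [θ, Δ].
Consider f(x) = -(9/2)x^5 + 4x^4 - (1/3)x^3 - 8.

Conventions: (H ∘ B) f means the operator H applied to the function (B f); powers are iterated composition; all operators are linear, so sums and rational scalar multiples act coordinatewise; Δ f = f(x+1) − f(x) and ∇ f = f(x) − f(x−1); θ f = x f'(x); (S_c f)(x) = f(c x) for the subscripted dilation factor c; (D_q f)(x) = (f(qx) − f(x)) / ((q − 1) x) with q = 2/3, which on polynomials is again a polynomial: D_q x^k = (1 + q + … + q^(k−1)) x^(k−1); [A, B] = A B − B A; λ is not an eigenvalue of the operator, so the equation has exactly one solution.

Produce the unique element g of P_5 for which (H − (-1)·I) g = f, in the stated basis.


write g with unknown coordinates in the stated basis and equate coefficients in (H − (-1)·I) g = f
solving from the highest basis element down gives g = -(9/2)x^5 + 4x^4 - 867x^3 + (61313/54)x^2 - (490870/27)x + 39374/27
check: H g = (2600/3)x^3 - (61313/54)x^2 + (490870/27)x - 39590/27
so H g − (-1)·g = -(9/2)x^5 + 4x^4 - (1/3)x^3 - 8 = f ✓

g(x) = -(9/2)x^5 + 4x^4 - 867x^3 + (61313/54)x^2 - (490870/27)x + 39374/27


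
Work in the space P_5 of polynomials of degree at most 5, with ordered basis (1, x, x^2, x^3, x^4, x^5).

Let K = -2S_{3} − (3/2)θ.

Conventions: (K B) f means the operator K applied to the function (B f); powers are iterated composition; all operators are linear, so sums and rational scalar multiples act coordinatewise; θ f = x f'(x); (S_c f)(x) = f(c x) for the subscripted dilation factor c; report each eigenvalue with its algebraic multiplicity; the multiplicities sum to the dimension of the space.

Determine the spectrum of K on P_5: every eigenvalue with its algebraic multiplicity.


image of 1: -2
image of x: -(15/2)x
image of x^2: -21x^2
image of x^3: -(117/2)x^3
image of x^4: -168x^4
image of x^5: -(987/2)x^5
the matrix is upper triangular; its diagonal is (-2, -15/2, -21, -117/2, -168, -987/2)
for a triangular matrix the eigenvalues are the diagonal entries, with algebraic multiplicity their repetition count

λ = -987/2 (multiplicity 1), λ = -168 (multiplicity 1), λ = -117/2 (multiplicity 1), λ = -21 (multiplicity 1), λ = -15/2 (multiplicity 1), λ = -2 (multiplicity 1)


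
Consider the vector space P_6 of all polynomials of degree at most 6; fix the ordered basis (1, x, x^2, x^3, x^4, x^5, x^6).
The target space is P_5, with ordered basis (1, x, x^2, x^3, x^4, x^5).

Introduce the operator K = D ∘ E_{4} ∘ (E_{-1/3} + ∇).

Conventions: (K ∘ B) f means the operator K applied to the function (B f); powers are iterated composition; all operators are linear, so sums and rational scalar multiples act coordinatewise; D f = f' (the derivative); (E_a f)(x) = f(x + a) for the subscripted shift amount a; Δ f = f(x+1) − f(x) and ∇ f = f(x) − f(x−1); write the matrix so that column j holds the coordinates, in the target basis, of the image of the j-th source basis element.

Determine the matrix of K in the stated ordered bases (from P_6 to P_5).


the matrix is [[0, 1, 28/3, 184/3, 9320/27, 144080/81, 701668/81]; [0, 0, 2, 28, 736/3, 46600/27, 288160/27]; [0, 0, 0, 3, 56, 1840/3, 46600/9]; [0, 0, 0, 0, 4, 280/3, 3680/3]; [0, 0, 0, 0, 0, 5, 140]; [0, 0, 0, 0, 0, 0, 6]] (rows listed top to bottom)

image of 1: 0
image of x: 1
image of x^2: 2x + 28/3
image of x^3: 3x^2 + 28x + 184/3
image of x^4: 4x^3 + 56x^2 + (736/3)x + 9320/27
image of x^5: 5x^4 + (280/3)x^3 + (1840/3)x^2 + (46600/27)x + 144080/81
image of x^6: 6x^5 + 140x^4 + (3680/3)x^3 + (46600/9)x^2 + (288160/27)x + 701668/81
each image's coordinates form column j of the matrix


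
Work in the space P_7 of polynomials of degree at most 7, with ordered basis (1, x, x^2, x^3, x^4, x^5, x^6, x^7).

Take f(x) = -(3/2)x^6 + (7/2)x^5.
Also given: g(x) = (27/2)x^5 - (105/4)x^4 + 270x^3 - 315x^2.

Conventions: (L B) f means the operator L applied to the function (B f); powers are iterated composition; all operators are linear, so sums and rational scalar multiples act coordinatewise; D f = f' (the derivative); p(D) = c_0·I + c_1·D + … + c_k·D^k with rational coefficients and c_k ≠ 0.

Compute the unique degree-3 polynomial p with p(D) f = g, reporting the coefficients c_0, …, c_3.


c_0 = 0, c_1 = -3/2, c_2 = 0, c_3 = -3/2

D^0 f = -(3/2)x^6 + (7/2)x^5
D^1 f = -9x^5 + (35/2)x^4
D^2 f = -45x^4 + 70x^3
D^3 f = -180x^3 + 210x^2
matching coefficients of g against c_0 f + c_1 Df + … from the top degree down determines the c_i
solution: c_0 = 0, c_1 = -3/2, c_2 = 0, c_3 = -3/2


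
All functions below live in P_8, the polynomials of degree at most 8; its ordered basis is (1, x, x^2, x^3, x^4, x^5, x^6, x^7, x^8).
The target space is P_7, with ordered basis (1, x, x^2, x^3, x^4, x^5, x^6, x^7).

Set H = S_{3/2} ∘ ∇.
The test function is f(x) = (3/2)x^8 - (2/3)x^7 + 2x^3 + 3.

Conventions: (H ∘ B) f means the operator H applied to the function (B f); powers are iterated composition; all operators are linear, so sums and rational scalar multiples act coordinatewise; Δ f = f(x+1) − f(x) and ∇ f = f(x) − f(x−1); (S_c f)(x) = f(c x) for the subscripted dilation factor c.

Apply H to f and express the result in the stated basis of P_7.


∇ f = 12x^7 - (140/3)x^6 + 98x^5 - (385/3)x^4 + (322/3)x^3 - 50x^2 + (32/3)x - 1/6
S_{3/2} ∇ f = (6561/32)x^7 - (8505/16)x^6 + (11907/16)x^5 - (10395/16)x^4 + (1449/4)x^3 - (225/2)x^2 + 16x - 1/6

the result is g(x) = (6561/32)x^7 - (8505/16)x^6 + (11907/16)x^5 - (10395/16)x^4 + (1449/4)x^3 - (225/2)x^2 + 16x - 1/6


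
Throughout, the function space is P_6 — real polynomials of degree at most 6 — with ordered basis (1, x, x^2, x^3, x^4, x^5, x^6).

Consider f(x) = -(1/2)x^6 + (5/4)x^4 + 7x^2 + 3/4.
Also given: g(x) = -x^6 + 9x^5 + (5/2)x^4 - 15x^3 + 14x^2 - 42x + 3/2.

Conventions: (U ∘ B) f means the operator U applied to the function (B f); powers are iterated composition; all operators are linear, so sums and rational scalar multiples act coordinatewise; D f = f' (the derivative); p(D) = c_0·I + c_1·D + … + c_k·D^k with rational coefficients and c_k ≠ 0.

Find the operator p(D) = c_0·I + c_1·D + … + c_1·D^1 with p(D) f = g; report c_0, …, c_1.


c_0 = 2, c_1 = -3

D^0 f = -(1/2)x^6 + (5/4)x^4 + 7x^2 + 3/4
D^1 f = -3x^5 + 5x^3 + 14x
matching coefficients of g against c_0 f + c_1 Df + … from the top degree down determines the c_i
solution: c_0 = 2, c_1 = -3


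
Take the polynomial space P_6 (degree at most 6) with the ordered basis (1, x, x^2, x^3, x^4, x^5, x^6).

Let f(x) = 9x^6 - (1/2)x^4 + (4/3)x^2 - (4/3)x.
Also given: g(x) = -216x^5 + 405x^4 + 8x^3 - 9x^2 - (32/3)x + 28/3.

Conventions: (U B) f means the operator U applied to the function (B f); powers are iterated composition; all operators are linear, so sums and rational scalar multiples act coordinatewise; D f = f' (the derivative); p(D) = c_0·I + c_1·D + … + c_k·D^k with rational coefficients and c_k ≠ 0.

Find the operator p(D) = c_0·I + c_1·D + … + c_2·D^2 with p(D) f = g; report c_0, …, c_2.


D^0 f = 9x^6 - (1/2)x^4 + (4/3)x^2 - (4/3)x
D^1 f = 54x^5 - 2x^3 + (8/3)x - 4/3
D^2 f = 270x^4 - 6x^2 + 8/3
matching coefficients of g against c_0 f + c_1 Df + … from the top degree down determines the c_i
solution: c_0 = 0, c_1 = -4, c_2 = 3/2

p(D) = -4·D + (3/2)·D^2, i.e. c_0 = 0, c_1 = -4, c_2 = 3/2


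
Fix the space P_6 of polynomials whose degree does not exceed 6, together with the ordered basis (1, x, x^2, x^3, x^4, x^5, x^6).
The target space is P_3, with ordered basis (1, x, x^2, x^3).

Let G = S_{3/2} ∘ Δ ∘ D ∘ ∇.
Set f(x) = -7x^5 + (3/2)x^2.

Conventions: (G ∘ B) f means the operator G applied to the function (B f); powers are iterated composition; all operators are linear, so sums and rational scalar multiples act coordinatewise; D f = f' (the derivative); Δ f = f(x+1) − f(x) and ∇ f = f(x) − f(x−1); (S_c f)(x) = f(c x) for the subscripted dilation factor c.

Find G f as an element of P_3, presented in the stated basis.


∇ f = -35x^4 + 70x^3 - 70x^2 + 38x - 17/2
D ∇ f = -140x^3 + 210x^2 - 140x + 38
Δ D ∇ f = -420x^2 - 70
S_{3/2} (Δ ∘ D ∘ ∇) f = -945x^2 - 70

the image equals g(x) = -945x^2 - 70


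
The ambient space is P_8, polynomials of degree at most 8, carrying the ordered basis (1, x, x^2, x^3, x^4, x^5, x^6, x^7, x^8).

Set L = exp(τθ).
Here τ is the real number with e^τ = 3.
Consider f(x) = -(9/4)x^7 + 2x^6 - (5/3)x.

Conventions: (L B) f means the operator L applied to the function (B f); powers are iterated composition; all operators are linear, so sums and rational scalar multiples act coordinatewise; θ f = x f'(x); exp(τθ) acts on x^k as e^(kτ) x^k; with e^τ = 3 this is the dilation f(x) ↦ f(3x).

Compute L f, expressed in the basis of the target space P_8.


the image equals g(x) = -(19683/4)x^7 + 1458x^6 - 5x

exp(τθ) x^k = e^(kτ) x^k; with e^τ = 3 this sends x^k to 3^k x^k
x ↦ 3 x
x^6 ↦ 729 x^6
x^7 ↦ 2187 x^7
applying this coordinatewise to f: exp(τθ) f = -(19683/4)x^7 + 1458x^6 - 5x


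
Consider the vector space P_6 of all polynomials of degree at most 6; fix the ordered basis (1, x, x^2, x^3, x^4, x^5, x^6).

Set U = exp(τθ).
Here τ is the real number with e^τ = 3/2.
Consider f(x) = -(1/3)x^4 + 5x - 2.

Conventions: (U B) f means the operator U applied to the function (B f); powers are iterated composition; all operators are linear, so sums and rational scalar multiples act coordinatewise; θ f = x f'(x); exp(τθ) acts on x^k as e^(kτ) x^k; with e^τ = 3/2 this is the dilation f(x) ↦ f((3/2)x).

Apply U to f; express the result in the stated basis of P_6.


g(x) = -(27/16)x^4 + (15/2)x - 2

exp(τθ) x^k = e^(kτ) x^k; with e^τ = 3/2 this sends x^k to (3/2)^k x^k
x ↦ 3/2 x
x^4 ↦ 81/16 x^4
applying this coordinatewise to f: exp(τθ) f = -(27/16)x^4 + (15/2)x - 2


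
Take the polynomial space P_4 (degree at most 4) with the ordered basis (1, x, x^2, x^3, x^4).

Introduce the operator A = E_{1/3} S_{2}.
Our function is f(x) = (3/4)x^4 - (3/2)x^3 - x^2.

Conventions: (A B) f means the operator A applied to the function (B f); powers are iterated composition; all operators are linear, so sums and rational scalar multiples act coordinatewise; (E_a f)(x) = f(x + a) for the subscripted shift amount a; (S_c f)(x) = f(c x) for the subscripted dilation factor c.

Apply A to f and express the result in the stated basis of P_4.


the image equals g(x) = 12x^4 + 4x^3 - 8x^2 - (44/9)x - 20/27

S_{2} f = 12x^4 - 12x^3 - 4x^2
E_{1/3} S_{2} f = 12x^4 + 4x^3 - 8x^2 - (44/9)x - 20/27


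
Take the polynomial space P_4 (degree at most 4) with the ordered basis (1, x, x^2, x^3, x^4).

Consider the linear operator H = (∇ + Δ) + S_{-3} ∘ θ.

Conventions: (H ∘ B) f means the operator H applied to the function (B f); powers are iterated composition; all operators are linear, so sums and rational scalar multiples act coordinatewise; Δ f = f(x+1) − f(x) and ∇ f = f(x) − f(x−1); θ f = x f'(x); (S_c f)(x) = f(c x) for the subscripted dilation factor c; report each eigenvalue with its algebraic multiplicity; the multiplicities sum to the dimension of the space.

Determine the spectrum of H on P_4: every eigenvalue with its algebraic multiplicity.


image of 1: 0
image of x: -3x + 2
image of x^2: 18x^2 + 4x
image of x^3: -81x^3 + 6x^2 + 2
image of x^4: 324x^4 + 8x^3 + 8x
the matrix is upper triangular; its diagonal is (0, -3, 18, -81, 324)
for a triangular matrix the eigenvalues are the diagonal entries, with algebraic multiplicity their repetition count

λ = -81 (multiplicity 1), λ = -3 (multiplicity 1), λ = 0 (multiplicity 1), λ = 18 (multiplicity 1), λ = 324 (multiplicity 1)


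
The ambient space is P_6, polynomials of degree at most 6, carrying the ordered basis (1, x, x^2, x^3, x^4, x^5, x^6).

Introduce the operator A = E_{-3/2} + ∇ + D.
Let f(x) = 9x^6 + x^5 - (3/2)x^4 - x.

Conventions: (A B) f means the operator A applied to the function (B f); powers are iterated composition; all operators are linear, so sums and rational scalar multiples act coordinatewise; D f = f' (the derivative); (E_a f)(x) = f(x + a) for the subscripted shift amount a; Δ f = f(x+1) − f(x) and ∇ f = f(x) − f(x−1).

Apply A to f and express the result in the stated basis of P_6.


E_{-3/2} f = 9x^6 - 80x^5 + (1179/4)x^4 - 576x^3 + (10071/16)x^2 - (731/2)x + 5685/64
∇ f = 54x^5 - 130x^4 + 164x^3 - 116x^2 + 43x - 15/2
D f = 54x^5 + 5x^4 - 6x^3 - 1
(E_{-3/2} + ∇ + D) f = 9x^6 + 28x^5 + (679/4)x^4 - 418x^3 + (8215/16)x^2 - (645/2)x + 5141/64

g(x) = 9x^6 + 28x^5 + (679/4)x^4 - 418x^3 + (8215/16)x^2 - (645/2)x + 5141/64


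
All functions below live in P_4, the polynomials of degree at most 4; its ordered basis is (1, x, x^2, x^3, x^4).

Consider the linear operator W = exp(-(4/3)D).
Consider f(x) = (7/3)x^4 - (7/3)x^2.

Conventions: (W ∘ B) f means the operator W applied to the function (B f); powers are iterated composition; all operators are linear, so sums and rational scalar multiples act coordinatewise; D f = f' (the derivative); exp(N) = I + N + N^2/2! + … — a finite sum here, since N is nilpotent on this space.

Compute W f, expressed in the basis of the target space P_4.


order-1 term: -(112/9)x^3 + (56/9)x
order-2 term: (224/9)x^2 - 112/27
order-3 term: -(1792/81)x
order-4 term: 1792/243
the series for exp(-(4/3)D) f terminates at order 4
exp(-(4/3)D) f = (7/3)x^4 - (112/9)x^3 + (203/9)x^2 - (1288/81)x + 784/243

the result is g(x) = (7/3)x^4 - (112/9)x^3 + (203/9)x^2 - (1288/81)x + 784/243


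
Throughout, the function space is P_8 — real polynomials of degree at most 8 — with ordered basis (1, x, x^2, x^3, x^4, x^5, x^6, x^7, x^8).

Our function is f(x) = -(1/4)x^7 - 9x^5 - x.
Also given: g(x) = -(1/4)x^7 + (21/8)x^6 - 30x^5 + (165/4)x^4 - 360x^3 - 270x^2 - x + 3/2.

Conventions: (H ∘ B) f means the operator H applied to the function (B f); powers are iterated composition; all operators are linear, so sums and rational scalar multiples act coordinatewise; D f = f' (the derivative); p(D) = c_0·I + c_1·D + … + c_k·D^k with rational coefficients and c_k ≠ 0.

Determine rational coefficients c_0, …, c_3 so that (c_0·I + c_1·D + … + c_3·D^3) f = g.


c_0 = 1, c_1 = -3/2, c_2 = 2, c_3 = 1/2

D^0 f = -(1/4)x^7 - 9x^5 - x
D^1 f = -(7/4)x^6 - 45x^4 - 1
D^2 f = -(21/2)x^5 - 180x^3
D^3 f = -(105/2)x^4 - 540x^2
matching coefficients of g against c_0 f + c_1 Df + … from the top degree down determines the c_i
solution: c_0 = 1, c_1 = -3/2, c_2 = 2, c_3 = 1/2


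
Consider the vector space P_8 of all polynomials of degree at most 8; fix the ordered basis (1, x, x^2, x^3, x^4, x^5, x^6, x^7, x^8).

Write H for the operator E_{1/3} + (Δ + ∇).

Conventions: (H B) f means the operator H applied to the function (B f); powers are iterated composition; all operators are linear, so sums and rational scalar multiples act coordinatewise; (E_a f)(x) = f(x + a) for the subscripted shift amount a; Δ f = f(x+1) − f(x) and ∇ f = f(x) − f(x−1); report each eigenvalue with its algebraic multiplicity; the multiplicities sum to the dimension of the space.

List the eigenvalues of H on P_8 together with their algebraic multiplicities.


image of 1: 1
image of x: x + 7/3
image of x^2: x^2 + (14/3)x + 1/9
image of x^3: x^3 + 7x^2 + (1/3)x + 55/27
image of x^4: x^4 + (28/3)x^3 + (2/3)x^2 + (220/27)x + 1/81
image of x^5: x^5 + (35/3)x^4 + (10/9)x^3 + (550/27)x^2 + (5/81)x + 487/243
image of x^6: x^6 + 14x^5 + (5/3)x^4 + (1100/27)x^3 + (5/27)x^2 + (974/81)x + 1/729
image of x^7: x^7 + (49/3)x^6 + (7/3)x^5 + (1925/27)x^4 + (35/81)x^3 + (3409/81)x^2 + (7/729)x + 4375/2187
image of x^8: x^8 + (56/3)x^7 + (28/9)x^6 + (3080/27)x^5 + (70/81)x^4 + (27272/243)x^3 + (28/729)x^2 + (35000/2187)x + 1/6561
the matrix is upper triangular; its diagonal is (1, 1, 1, 1, 1, 1, 1, 1, 1)
for a triangular matrix the eigenvalues are the diagonal entries, with algebraic multiplicity their repetition count

λ = 1 (multiplicity 9)


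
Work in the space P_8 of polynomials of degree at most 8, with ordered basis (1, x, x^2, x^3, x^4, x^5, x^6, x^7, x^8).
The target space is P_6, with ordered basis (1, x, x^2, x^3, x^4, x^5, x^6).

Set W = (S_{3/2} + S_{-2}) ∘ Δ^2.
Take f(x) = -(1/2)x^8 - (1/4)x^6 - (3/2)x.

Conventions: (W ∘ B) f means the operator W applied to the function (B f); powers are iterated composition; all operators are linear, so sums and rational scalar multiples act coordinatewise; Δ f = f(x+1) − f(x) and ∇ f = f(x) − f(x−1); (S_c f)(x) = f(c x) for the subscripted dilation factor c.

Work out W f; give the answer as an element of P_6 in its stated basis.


Δ f = -4x^7 - 14x^6 - (59/2)x^5 - (155/4)x^4 - 33x^3 - (71/4)x^2 - (11/2)x - 9/4
Δ Δ f = -28x^6 - 168x^5 - (995/2)x^4 - 870x^3 - (1841/2)x^2 - 549x - 285/2
S_{3/2} Δ^2 f = -(5103/16)x^6 - (5103/4)x^5 - (80595/32)x^4 - (11745/4)x^3 - (16569/8)x^2 - (1647/2)x - 285/2
S_{-2} Δ^2 f = -1792x^6 + 5376x^5 - 7960x^4 + 6960x^3 - 3682x^2 + 1098x - 285/2
(S_{3/2} + S_{-2}) Δ^2 f = -(33775/16)x^6 + (16401/4)x^5 - (335315/32)x^4 + (16095/4)x^3 - (46025/8)x^2 + (549/2)x - 285

the result is g(x) = -(33775/16)x^6 + (16401/4)x^5 - (335315/32)x^4 + (16095/4)x^3 - (46025/8)x^2 + (549/2)x - 285


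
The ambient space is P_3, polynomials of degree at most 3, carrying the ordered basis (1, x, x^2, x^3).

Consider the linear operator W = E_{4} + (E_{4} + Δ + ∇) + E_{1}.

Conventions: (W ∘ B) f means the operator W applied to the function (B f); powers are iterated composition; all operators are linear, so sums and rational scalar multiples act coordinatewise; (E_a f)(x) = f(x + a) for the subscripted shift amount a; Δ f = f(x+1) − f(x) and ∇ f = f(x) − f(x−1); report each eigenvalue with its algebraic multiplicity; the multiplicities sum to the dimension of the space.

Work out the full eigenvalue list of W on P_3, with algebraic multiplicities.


λ = 3 (multiplicity 4)

image of 1: 3
image of x: 3x + 11
image of x^2: 3x^2 + 22x + 33
image of x^3: 3x^3 + 33x^2 + 99x + 131
the matrix is upper triangular; its diagonal is (3, 3, 3, 3)
for a triangular matrix the eigenvalues are the diagonal entries, with algebraic multiplicity their repetition count


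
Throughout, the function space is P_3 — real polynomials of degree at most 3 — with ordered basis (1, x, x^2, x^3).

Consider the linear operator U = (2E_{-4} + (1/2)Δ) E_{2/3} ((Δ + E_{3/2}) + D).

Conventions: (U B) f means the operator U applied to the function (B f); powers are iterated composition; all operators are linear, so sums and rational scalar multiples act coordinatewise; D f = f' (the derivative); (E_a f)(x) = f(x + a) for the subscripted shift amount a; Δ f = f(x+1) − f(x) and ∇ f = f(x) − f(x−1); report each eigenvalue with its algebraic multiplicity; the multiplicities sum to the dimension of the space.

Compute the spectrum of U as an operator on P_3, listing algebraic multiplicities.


λ = 2 (multiplicity 4)

image of 1: 2
image of x: 2x + 5/6
image of x^2: 2x^2 + (5/3)x - 239/18
image of x^3: 2x^3 + (5/2)x^2 - (239/6)x + 26417/216
the matrix is upper triangular; its diagonal is (2, 2, 2, 2)
for a triangular matrix the eigenvalues are the diagonal entries, with algebraic multiplicity their repetition count


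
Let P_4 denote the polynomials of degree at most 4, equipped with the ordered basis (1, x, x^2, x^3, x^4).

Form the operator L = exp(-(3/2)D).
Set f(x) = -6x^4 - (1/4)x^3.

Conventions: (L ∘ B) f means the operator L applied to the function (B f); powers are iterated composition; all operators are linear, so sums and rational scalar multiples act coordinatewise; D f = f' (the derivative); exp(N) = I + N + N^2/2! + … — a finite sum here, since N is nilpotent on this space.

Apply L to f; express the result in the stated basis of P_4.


g(x) = -6x^4 + (143/4)x^3 - (639/8)x^2 + (1269/16)x - 945/32

order-1 term: 36x^3 + (9/8)x^2
order-2 term: -81x^2 - (27/16)x
order-3 term: 81x + 27/32
order-4 term: -243/8
the series for exp(-(3/2)D) f terminates at order 4
exp(-(3/2)D) f = -6x^4 + (143/4)x^3 - (639/8)x^2 + (1269/16)x - 945/32


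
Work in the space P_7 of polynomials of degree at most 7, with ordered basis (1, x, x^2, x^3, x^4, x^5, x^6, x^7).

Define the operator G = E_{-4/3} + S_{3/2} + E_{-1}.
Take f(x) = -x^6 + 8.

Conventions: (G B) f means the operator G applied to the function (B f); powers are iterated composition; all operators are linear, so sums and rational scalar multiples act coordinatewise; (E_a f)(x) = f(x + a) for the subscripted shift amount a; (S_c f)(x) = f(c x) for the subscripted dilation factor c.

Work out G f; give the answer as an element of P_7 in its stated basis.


the result is g(x) = -(857/64)x^6 + 14x^5 - (125/3)x^4 + (1820/27)x^3 - (1685/27)x^2 + (2534/81)x + 12671/729

E_{-4/3} f = -x^6 + 8x^5 - (80/3)x^4 + (1280/27)x^3 - (1280/27)x^2 + (2048/81)x + 1736/729
S_{3/2} f = -(729/64)x^6 + 8
E_{-1} f = -x^6 + 6x^5 - 15x^4 + 20x^3 - 15x^2 + 6x + 7
(E_{-4/3} + S_{3/2} + E_{-1}) f = -(857/64)x^6 + 14x^5 - (125/3)x^4 + (1820/27)x^3 - (1685/27)x^2 + (2534/81)x + 12671/729


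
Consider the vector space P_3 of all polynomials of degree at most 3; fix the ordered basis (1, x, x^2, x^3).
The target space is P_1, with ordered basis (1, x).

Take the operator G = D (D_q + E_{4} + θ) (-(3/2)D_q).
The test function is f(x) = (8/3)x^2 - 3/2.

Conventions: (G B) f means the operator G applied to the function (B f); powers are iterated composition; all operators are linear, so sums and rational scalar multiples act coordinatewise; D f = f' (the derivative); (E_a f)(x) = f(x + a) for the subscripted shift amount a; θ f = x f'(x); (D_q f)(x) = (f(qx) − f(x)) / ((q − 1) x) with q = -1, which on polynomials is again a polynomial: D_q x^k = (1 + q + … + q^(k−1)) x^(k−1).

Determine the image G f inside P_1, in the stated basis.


D_q f = 0
(-(3/2)D_q) f = 0
D_q (-(3/2)D_q) f = 0
E_{4} (-(3/2)D_q) f = 0
θ (-(3/2)D_q) f = 0
(D_q + E_{4} + θ) (-(3/2)D_q) f = 0
D (D_q + E_{4} + θ) (-(3/2)D_q) f = 0

the result is g(x) = 0


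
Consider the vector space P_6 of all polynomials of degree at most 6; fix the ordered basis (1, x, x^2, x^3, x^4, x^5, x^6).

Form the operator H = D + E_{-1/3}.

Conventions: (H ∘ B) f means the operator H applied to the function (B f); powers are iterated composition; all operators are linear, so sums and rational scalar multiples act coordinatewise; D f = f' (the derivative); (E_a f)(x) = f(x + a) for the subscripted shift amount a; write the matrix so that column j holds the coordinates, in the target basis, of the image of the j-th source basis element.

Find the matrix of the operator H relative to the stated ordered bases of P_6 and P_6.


the matrix is [[1, 2/3, 1/9, -1/27, 1/81, -1/243, 1/729]; [0, 1, 4/3, 1/3, -4/27, 5/81, -2/81]; [0, 0, 1, 2, 2/3, -10/27, 5/27]; [0, 0, 0, 1, 8/3, 10/9, -20/27]; [0, 0, 0, 0, 1, 10/3, 5/3]; [0, 0, 0, 0, 0, 1, 4]; [0, 0, 0, 0, 0, 0, 1]] (rows listed top to bottom)

image of 1: 1
image of x: x + 2/3
image of x^2: x^2 + (4/3)x + 1/9
image of x^3: x^3 + 2x^2 + (1/3)x - 1/27
image of x^4: x^4 + (8/3)x^3 + (2/3)x^2 - (4/27)x + 1/81
image of x^5: x^5 + (10/3)x^4 + (10/9)x^3 - (10/27)x^2 + (5/81)x - 1/243
image of x^6: x^6 + 4x^5 + (5/3)x^4 - (20/27)x^3 + (5/27)x^2 - (2/81)x + 1/729
each image's coordinates form column j of the matrix


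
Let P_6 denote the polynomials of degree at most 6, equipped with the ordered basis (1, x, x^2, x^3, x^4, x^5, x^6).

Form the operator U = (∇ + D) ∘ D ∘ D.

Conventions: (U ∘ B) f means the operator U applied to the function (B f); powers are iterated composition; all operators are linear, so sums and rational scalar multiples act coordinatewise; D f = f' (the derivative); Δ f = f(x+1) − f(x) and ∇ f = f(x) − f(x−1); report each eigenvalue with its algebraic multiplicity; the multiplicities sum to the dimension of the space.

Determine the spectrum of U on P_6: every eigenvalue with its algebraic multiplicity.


image of 1: 0
image of x: 0
image of x^2: 0
image of x^3: 12
image of x^4: 48x - 12
image of x^5: 120x^2 - 60x + 20
image of x^6: 240x^3 - 180x^2 + 120x - 30
the matrix is upper triangular; its diagonal is (0, 0, 0, 0, 0, 0, 0)
for a triangular matrix the eigenvalues are the diagonal entries, with algebraic multiplicity their repetition count

λ = 0 (multiplicity 7)


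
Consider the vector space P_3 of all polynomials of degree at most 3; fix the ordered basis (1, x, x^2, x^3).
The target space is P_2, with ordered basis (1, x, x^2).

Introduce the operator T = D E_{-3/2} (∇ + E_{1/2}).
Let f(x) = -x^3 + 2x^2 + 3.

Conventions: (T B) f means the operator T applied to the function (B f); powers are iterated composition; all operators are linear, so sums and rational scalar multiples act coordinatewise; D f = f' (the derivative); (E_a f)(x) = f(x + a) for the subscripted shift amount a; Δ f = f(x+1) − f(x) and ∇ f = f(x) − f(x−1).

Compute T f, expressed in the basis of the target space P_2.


∇ f = -3x^2 + 7x - 3
E_{1/2} f = -x^3 + (1/2)x^2 + (5/4)x + 27/8
(∇ + E_{1/2}) f = -x^3 - (5/2)x^2 + (33/4)x + 3/8
E_{-3/2} (∇ + E_{1/2}) f = -x^3 + 2x^2 + 9x - 57/4
D E_{-3/2} (∇ + E_{1/2}) f = -3x^2 + 4x + 9

g(x) = -3x^2 + 4x + 9


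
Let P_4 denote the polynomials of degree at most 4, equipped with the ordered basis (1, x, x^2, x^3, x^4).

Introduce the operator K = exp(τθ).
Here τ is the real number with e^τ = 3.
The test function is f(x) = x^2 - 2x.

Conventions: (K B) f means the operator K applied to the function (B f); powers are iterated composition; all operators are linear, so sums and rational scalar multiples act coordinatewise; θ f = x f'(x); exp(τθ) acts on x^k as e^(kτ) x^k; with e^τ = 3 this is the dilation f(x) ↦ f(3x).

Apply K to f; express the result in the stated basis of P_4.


exp(τθ) x^k = e^(kτ) x^k; with e^τ = 3 this sends x^k to 3^k x^k
x ↦ 3 x
x^2 ↦ 9 x^2
applying this coordinatewise to f: exp(τθ) f = 9x^2 - 6x

the image equals g(x) = 9x^2 - 6x


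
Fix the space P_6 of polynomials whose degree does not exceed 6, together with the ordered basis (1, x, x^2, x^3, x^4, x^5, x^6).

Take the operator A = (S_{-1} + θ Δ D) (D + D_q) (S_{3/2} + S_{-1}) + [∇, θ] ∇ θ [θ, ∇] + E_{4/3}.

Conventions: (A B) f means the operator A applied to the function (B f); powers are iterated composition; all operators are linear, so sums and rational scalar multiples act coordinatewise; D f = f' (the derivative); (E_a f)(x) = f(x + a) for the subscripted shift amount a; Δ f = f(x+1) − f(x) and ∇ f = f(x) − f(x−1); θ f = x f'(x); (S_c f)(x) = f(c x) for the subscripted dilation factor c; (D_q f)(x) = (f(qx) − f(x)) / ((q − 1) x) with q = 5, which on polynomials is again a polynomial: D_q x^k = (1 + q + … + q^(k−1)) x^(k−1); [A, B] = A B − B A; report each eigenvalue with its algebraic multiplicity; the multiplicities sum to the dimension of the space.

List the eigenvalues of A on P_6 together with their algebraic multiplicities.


λ = 1 (multiplicity 7)

image of 1: 1
image of x: x + 7/3
image of x^2: x^2 - (70/3)x + 16/9
image of x^3: x^3 + (339/4)x^2 + (16/3)x - 260/27
image of x^4: x^4 - (2894/3)x^3 + (32/3)x^2 + (155452/27)x + 12892/81
image of x^5: x^5 + (249089/48)x^4 + (160/9)x^3 + (6705083/54)x^2 + (20505329/324)x - 295436/243
image of x^6: x^6 - (387713/8)x^5 + (80/3)x^4 + (157019845/54)x^3 + (157275805/54)x^2 + (155498581/162)x + 5449726/729
the matrix is upper triangular; its diagonal is (1, 1, 1, 1, 1, 1, 1)
for a triangular matrix the eigenvalues are the diagonal entries, with algebraic multiplicity their repetition count


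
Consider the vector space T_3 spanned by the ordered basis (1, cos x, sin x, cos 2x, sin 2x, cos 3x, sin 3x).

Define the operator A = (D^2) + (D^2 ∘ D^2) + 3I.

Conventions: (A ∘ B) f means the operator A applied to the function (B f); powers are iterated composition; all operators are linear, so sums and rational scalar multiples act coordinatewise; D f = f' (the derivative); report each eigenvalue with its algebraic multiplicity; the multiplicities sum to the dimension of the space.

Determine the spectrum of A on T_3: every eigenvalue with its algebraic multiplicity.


image of 1: 3
image of cos x: 3cos x
image of sin x: 3sin x
image of cos 2x: 15cos 2x
image of sin 2x: 15sin 2x
image of cos 3x: 75cos 3x
image of sin 3x: 75sin 3x
the matrix is diagonal; its diagonal is (3, 3, 3, 15, 15, 75, 75)
for a triangular matrix the eigenvalues are the diagonal entries, with algebraic multiplicity their repetition count

λ = 3 (multiplicity 3), λ = 15 (multiplicity 2), λ = 75 (multiplicity 2)
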